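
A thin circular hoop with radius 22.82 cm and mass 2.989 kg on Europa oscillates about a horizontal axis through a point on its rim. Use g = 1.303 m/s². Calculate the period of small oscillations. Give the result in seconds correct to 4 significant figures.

I_cm = mr² = 0.15565 kg·m². The pivot is at distance d = 0.2282 m from the centre of mass.
By the parallel-axis theorem, I = I_cm + md² = 0.15565 + 0.15565 = 0.31131 kg·m².
T = 2π√(I/(mgd)) = 2π√(0.31131/(2.989 × 1.303 × 0.2282)) = 3.719 s.

3.719 s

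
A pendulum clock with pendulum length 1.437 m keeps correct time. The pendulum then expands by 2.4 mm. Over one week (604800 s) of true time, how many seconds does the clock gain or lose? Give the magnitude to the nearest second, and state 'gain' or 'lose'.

T ∝ √L, so T'/T = √(1.43940/1.437) = 1.00083.
In 604800 s of true time the clock registers 604800/1.00083 = 604295.6 s, so it loses 504 s.

lose 504 s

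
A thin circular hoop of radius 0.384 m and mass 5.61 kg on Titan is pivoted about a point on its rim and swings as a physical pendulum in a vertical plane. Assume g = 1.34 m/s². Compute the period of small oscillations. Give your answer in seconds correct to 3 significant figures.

I_cm = mr² = 0.8272 kg·m². The pivot is at distance d = 0.384 m from the centre of mass.
By the parallel-axis theorem, I = I_cm + md² = 0.8272 + 0.8272 = 1.654 kg·m².
T = 2π√(I/(mgd)) = 2π√(1.654/(5.61 × 1.34 × 0.384)) = 4.76 s.

4.76 s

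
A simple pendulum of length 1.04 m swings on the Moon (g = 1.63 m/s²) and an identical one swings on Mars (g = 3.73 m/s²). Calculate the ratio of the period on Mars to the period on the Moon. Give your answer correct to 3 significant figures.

0.661

T ∝ 1/√g, so T₂/T₁ = √(g₁/g₂) = √(1.63/3.73) = 0.661.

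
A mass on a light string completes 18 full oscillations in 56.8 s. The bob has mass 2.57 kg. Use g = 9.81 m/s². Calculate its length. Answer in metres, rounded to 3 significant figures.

2.47 m

T = 56.8/18 = 3.156 s.
From T = 2π√(L/g), L = gT²/(4π²) = 9.81 × 3.156²/(4π²) = 2.47 m.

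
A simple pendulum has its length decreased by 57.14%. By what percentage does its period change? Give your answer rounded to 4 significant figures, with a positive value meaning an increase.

T ∝ √L, so T'/T = √(0.42860) = 0.65468.
Percentage change in T = (0.65468 − 1) × 100% = -34.53%.

-34.53%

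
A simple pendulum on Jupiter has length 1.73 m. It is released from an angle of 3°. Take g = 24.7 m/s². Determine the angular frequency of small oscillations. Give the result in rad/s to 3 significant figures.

ω = √(g/L) = √(24.7/1.73) = 3.78 rad/s.

3.78 rad/s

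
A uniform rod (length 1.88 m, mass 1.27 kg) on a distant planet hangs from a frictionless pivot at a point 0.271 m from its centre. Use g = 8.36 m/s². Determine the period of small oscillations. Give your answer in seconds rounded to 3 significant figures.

For a physical pendulum T = 2π√(I/(mgd)), with d = 0.2710 m from pivot to centre of mass.
I_cm = mL²/12 = 1.27 × 1.88²/12 = 0.3741 kg·m²; I = I_cm + md² = 0.3741 + 1.27 × 0.2710² = 0.4673 kg·m².
T = 2π√(0.4673/(1.27 × 8.36 × 0.2710)) = 2.53 s.

2.53 s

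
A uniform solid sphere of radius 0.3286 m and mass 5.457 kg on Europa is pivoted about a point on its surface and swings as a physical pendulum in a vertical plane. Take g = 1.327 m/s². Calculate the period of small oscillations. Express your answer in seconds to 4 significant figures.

3.699 s

I_cm = (2/5)mr² = 0.23569 kg·m². The pivot is at distance d = 0.3286 m from the centre of mass.
By the parallel-axis theorem, I = I_cm + md² = 0.23569 + 0.58924 = 0.82493 kg·m².
T = 2π√(I/(mgd)) = 2π√(0.82493/(5.457 × 1.327 × 0.3286)) = 3.699 s.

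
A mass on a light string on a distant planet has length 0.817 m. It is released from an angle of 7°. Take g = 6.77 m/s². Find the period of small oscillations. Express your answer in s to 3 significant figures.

T = 2π√(L/g) = 2π√(0.817/6.77) = 2π × 0.3474 = 2.18 s.

2.18 s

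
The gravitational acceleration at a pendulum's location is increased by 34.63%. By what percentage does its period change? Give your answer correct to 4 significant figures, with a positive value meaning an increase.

T ∝ 1/√g, so T'/T = 1/√(1.3463) = 0.86184.
Percentage change in T = (0.86184 − 1) × 100% = -13.82%.

-13.82%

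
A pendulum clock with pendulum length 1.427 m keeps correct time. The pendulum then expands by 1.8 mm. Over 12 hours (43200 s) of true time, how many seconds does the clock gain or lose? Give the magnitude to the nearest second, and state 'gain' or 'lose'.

T ∝ √L, so T'/T = √(1.42880/1.427) = 1.00063.
In 43200 s of true time the clock registers 43200/1.00063 = 43172.8 s, so it loses 27 s.

lose 27 s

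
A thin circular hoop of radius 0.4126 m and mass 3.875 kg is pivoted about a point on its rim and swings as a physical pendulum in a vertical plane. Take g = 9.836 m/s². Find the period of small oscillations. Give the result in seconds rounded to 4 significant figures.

1.820 s

I_cm = mr² = 0.65968 kg·m². The pivot is at distance d = 0.4126 m from the centre of mass.
By the parallel-axis theorem, I = I_cm + md² = 0.65968 + 0.65968 = 1.3194 kg·m².
T = 2π√(I/(mgd)) = 2π√(1.3194/(3.875 × 9.836 × 0.4126)) = 1.820 s.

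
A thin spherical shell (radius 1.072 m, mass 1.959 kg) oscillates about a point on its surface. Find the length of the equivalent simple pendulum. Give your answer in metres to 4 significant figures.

The equivalent simple-pendulum length is L_eq = I/(md), where I is about the pivot and d = 1.0720 m.
I_cm = (2/3)mR² = 1.5008 kg·m², so I = I_cm + md² = 1.5008 + 2.2513 = 3.7521 kg·m².
L_eq = 3.7521/(1.959 × 1.0720) = 1.787 m.

1.787 m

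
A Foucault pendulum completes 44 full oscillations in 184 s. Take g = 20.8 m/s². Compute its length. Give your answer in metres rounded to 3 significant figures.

T = 184/44 = 4.182 s.
From T = 2π√(L/g), L = gT²/(4π²) = 20.8 × 4.182²/(4π²) = 9.21 m.

9.21 m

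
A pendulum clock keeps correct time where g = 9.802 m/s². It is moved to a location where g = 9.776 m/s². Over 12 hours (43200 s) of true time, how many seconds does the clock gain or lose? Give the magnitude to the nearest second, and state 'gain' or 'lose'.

lose 57 s

The clock's period scales as T ∝ 1/√g, so T'/T = √(9.802/9.776) = 1.00133.
In 43200 s of true time the clock registers 43200/1.00133 = 43142.7 s, so it loses 57 s.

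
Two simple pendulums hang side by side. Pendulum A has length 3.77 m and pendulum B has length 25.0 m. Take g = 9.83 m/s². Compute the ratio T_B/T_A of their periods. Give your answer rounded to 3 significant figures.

T ∝ √L, so T_B/T_A = √(L_B/L_A) = √(25.0/3.77) = 2.58.

2.58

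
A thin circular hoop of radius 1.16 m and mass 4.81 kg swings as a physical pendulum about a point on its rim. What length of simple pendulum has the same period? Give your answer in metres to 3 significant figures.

The equivalent simple-pendulum length is L_eq = I/(md), where I is about the pivot and d = 1.160 m.
I_cm = mR² = 6.472 kg·m², so I = I_cm + md² = 6.472 + 6.472 = 12.94 kg·m².
L_eq = 12.94/(4.81 × 1.160) = 2.32 m.

2.32 m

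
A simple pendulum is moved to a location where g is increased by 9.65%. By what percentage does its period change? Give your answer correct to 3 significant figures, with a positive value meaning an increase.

-4.50%

T ∝ 1/√g, so T'/T = 1/√(1.097) = 0.9550.
Percentage change in T = (0.9550 − 1) × 100% = -4.50%.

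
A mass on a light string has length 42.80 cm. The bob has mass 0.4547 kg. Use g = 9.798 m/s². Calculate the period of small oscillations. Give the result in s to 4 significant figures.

1.313 s

T = 2π√(L/g) = 2π√(0.4280/9.798) = 2π × 0.20900 = 1.313 s.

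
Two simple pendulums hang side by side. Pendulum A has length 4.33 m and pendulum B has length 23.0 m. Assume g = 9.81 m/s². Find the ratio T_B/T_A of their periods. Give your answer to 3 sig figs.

2.30

T ∝ √L, so T_B/T_A = √(L_B/L_A) = √(23.0/4.33) = 2.30.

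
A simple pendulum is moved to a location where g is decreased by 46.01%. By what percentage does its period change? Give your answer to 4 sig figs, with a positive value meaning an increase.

36.10%

T ∝ 1/√g, so T'/T = 1/√(0.53990) = 1.3610.
Percentage change in T = (1.3610 − 1) × 100% = 36.10%.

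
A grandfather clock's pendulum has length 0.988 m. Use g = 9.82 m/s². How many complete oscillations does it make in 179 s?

T = 2π√(L/g) = 2π√(0.988/9.82) = 1.993 s.
Number of complete oscillations = ⌊179/1.993⌋ = ⌊89.82⌋ = 89.

89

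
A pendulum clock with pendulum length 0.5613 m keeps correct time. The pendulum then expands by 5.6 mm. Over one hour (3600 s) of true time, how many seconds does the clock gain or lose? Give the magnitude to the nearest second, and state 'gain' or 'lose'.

T ∝ √L, so T'/T = √(0.56690/0.5613) = 1.00498.
In 3600 s of true time the clock registers 3600/1.00498 = 3582.2 s, so it loses 18 s.

lose 18 s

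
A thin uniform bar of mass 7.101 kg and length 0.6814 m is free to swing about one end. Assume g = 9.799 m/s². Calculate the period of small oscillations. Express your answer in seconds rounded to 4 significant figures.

For a physical pendulum T = 2π√(I/(mgd)), with d = 0.34070 m from pivot to centre of mass.
I_cm = mL²/12 = 7.101 × 0.6814²/12 = 0.27475 kg·m²; I = I_cm + md² = 0.27475 + 7.101 × 0.34070² = 1.0990 kg·m².
T = 2π√(1.0990/(7.101 × 9.799 × 0.34070)) = 1.353 s.

1.353 s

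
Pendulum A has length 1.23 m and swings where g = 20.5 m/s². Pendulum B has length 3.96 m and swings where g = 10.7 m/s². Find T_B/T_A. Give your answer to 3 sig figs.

2.48

T = 2π√(L/g), so T_B/T_A = √((L_B/g_B)/(L_A/g_A)) = √((3.96/10.7)/(1.23/20.5)) = 2.48.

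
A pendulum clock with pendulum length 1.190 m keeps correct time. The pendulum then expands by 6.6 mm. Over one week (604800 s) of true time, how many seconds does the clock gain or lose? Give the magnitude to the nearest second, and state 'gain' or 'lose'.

lose 1670 s

T ∝ √L, so T'/T = √(1.19660/1.190) = 1.00277.
In 604800 s of true time the clock registers 604800/1.00277 = 603129.8 s, so it loses 1670 s.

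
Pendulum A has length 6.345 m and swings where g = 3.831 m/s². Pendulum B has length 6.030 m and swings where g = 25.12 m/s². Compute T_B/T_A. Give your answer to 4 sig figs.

T = 2π√(L/g), so T_B/T_A = √((L_B/g_B)/(L_A/g_A)) = √((6.030/25.12)/(6.345/3.831)) = 0.3807.

0.3807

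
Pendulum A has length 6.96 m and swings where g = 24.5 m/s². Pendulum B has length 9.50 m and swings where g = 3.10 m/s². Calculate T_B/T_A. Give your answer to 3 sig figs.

T = 2π√(L/g), so T_B/T_A = √((L_B/g_B)/(L_A/g_A)) = √((9.50/3.10)/(6.96/24.5)) = 3.28.

3.28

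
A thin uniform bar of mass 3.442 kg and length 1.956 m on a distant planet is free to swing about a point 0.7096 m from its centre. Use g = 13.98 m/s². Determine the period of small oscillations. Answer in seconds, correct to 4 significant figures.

1.809 s

For a physical pendulum T = 2π√(I/(mgd)), with d = 0.70960 m from pivot to centre of mass.
I_cm = mL²/12 = 3.442 × 1.956²/12 = 1.0974 kg·m²; I = I_cm + md² = 1.0974 + 3.442 × 0.70960² = 2.8306 kg·m².
T = 2π√(2.8306/(3.442 × 13.98 × 0.70960)) = 1.809 s.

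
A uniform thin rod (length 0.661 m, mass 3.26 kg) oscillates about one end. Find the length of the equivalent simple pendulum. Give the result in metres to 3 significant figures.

The equivalent simple-pendulum length is L_eq = I/(md), where I is about the pivot and d = 0.3305 m.
I_cm = (1/12)mL² = 0.1187 kg·m², so I = I_cm + md² = 0.1187 + 0.3561 = 0.4748 kg·m².
L_eq = 0.4748/(3.26 × 0.3305) = 0.441 m.

0.441 m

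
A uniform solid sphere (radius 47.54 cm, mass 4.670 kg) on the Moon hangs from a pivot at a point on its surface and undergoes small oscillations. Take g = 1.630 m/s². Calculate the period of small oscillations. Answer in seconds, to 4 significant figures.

4.015 s

I_cm = (2/5)mr² = 0.42218 kg·m². The pivot is at distance d = 0.4754 m from the centre of mass.
By the parallel-axis theorem, I = I_cm + md² = 0.42218 + 1.0554 = 1.4776 kg·m².
T = 2π√(I/(mgd)) = 2π√(1.4776/(4.670 × 1.630 × 0.4754)) = 4.015 s.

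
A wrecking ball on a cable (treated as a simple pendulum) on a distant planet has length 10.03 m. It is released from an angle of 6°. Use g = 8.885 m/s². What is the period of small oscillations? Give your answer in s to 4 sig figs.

T = 2π√(L/g) = 2π√(10.03/8.885) = 2π × 1.0625 = 6.676 s.

6.676 s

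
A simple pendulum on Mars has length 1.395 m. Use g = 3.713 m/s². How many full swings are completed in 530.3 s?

137

T = 2π√(L/g) = 2π√(1.395/3.713) = 3.8513 s.
Number of complete oscillations = ⌊530.3/3.8513⌋ = ⌊137.69⌋ = 137.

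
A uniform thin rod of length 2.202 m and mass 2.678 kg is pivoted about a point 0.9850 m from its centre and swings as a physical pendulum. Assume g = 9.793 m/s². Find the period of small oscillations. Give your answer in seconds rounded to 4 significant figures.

For a physical pendulum T = 2π√(I/(mgd)), with d = 0.98500 m from pivot to centre of mass.
I_cm = mL²/12 = 2.678 × 2.202²/12 = 1.0821 kg·m²; I = I_cm + md² = 1.0821 + 2.678 × 0.98500² = 3.6804 kg·m².
T = 2π√(3.6804/(2.678 × 9.793 × 0.98500)) = 2.372 s.

2.372 s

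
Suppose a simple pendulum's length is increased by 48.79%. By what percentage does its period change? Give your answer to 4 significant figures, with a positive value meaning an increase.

21.98%

T ∝ √L, so T'/T = √(1.4879) = 1.2198.
Percentage change in T = (1.2198 − 1) × 100% = 21.98%.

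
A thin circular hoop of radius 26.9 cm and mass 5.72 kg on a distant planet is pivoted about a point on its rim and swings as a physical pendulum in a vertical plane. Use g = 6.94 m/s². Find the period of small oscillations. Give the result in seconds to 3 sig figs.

1.75 s

I_cm = mr² = 0.4139 kg·m². The pivot is at distance d = 0.269 m from the centre of mass.
By the parallel-axis theorem, I = I_cm + md² = 0.4139 + 0.4139 = 0.8278 kg·m².
T = 2π√(I/(mgd)) = 2π√(0.8278/(5.72 × 6.94 × 0.269)) = 1.75 s.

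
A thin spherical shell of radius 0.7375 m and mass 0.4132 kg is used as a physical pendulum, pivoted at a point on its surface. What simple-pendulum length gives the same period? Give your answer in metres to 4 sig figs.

1.229 m

The equivalent simple-pendulum length is L_eq = I/(md), where I is about the pivot and d = 0.73750 m.
I_cm = (2/3)mR² = 0.14983 kg·m², so I = I_cm + md² = 0.14983 + 0.22474 = 0.37457 kg·m².
L_eq = 0.37457/(0.4132 × 0.73750) = 1.229 m.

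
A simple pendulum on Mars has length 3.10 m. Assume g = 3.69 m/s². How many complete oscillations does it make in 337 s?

58

T = 2π√(L/g) = 2π√(3.10/3.69) = 5.759 s.
Number of complete oscillations = ⌊337/5.759⌋ = ⌊58.52⌋ = 58.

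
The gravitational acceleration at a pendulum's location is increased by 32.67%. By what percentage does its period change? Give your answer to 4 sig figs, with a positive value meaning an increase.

T ∝ 1/√g, so T'/T = 1/√(1.3267) = 0.86819.
Percentage change in T = (0.86819 − 1) × 100% = -13.18%.

-13.18%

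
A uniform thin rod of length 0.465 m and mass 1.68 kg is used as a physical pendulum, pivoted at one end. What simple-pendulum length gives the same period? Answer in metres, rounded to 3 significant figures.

The equivalent simple-pendulum length is L_eq = I/(md), where I is about the pivot and d = 0.2325 m.
I_cm = (1/12)mL² = 0.03027 kg·m², so I = I_cm + md² = 0.03027 + 0.09081 = 0.1211 kg·m².
L_eq = 0.1211/(1.68 × 0.2325) = 0.310 m.

0.310 m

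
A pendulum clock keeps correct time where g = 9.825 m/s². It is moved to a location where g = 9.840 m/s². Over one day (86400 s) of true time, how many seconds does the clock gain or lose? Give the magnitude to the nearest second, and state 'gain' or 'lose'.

The clock's period scales as T ∝ 1/√g, so T'/T = √(9.825/9.840) = 0.999238.
In 86400 s of true time the clock registers 86400/0.999238 = 86465.9 s, so it gains 66 s.

gain 66 s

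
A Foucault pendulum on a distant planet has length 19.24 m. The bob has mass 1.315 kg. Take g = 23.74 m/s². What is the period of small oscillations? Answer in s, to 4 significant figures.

T = 2π√(L/g) = 2π√(19.24/23.74) = 2π × 0.90025 = 5.656 s.

5.656 s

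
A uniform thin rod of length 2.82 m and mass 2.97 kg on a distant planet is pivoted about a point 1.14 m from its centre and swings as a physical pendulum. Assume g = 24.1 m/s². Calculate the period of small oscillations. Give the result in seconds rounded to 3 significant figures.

For a physical pendulum T = 2π√(I/(mgd)), with d = 1.140 m from pivot to centre of mass.
I_cm = mL²/12 = 2.97 × 2.82²/12 = 1.968 kg·m²; I = I_cm + md² = 1.968 + 2.97 × 1.140² = 5.828 kg·m².
T = 2π√(5.828/(2.97 × 24.1 × 1.140)) = 1.68 s.

1.68 s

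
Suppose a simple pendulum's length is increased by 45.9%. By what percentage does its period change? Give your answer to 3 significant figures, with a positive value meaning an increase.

20.8%

T ∝ √L, so T'/T = √(1.459) = 1.208.
Percentage change in T = (1.208 − 1) × 100% = 20.8%.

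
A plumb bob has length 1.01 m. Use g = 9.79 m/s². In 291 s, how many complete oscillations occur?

144

T = 2π√(L/g) = 2π√(1.01/9.79) = 2.018 s.
Number of complete oscillations = ⌊291/2.018⌋ = ⌊144.2⌋ = 144.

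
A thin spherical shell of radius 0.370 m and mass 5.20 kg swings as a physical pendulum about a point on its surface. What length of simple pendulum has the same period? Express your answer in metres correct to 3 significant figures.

The equivalent simple-pendulum length is L_eq = I/(md), where I is about the pivot and d = 0.3700 m.
I_cm = (2/3)mR² = 0.4746 kg·m², so I = I_cm + md² = 0.4746 + 0.7119 = 1.186 kg·m².
L_eq = 1.186/(5.20 × 0.3700) = 0.617 m.

0.617 m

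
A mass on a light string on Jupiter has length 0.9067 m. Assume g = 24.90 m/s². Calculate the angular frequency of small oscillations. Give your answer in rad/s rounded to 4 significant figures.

ω = √(g/L) = √(24.90/0.9067) = 5.240 rad/s.

5.240 rad/s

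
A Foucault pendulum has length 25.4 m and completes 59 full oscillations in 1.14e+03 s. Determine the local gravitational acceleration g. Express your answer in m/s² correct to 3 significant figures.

2.69 m/s²

T = 1.14e+03/59 = 19.32 s.
From T = 2π√(L/g), g = 4π²L/T² = 4π² × 25.4/19.32² = 2.69 m/s².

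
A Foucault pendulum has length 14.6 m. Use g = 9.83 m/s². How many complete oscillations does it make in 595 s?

77

T = 2π√(L/g) = 2π√(14.6/9.83) = 7.657 s.
Number of complete oscillations = ⌊595/7.657⌋ = ⌊77.70⌋ = 77.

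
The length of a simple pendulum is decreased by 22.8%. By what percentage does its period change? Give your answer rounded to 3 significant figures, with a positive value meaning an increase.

T ∝ √L, so T'/T = √(0.7720) = 0.8786.
Percentage change in T = (0.8786 − 1) × 100% = -12.1%.

-12.1%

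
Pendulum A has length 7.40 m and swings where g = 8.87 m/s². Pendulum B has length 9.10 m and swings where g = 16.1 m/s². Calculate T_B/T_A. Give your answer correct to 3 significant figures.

T = 2π√(L/g), so T_B/T_A = √((L_B/g_B)/(L_A/g_A)) = √((9.10/16.1)/(7.40/8.87)) = 0.823.

0.823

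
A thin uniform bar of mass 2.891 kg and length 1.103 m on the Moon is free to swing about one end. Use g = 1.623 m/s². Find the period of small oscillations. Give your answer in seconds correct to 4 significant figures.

For a physical pendulum T = 2π√(I/(mgd)), with d = 0.55150 m from pivot to centre of mass.
I_cm = mL²/12 = 2.891 × 1.103²/12 = 0.29310 kg·m²; I = I_cm + md² = 0.29310 + 2.891 × 0.55150² = 1.1724 kg·m².
T = 2π√(1.1724/(2.891 × 1.623 × 0.55150)) = 4.229 s.

4.229 s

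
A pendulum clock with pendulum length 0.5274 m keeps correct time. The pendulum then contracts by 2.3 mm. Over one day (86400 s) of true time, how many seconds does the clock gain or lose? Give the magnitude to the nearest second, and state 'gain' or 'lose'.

T ∝ √L, so T'/T = √(0.52510/0.5274) = 0.997817.
In 86400 s of true time the clock registers 86400/0.997817 = 86589.0 s, so it gains 189 s.

gain 189 s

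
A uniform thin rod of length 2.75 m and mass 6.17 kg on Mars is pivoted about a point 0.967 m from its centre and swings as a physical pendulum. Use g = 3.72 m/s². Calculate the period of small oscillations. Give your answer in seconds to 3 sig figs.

4.14 s

For a physical pendulum T = 2π√(I/(mgd)), with d = 0.9670 m from pivot to centre of mass.
I_cm = mL²/12 = 6.17 × 2.75²/12 = 3.888 kg·m²; I = I_cm + md² = 3.888 + 6.17 × 0.9670² = 9.658 kg·m².
T = 2π√(9.658/(6.17 × 3.72 × 0.9670)) = 4.14 s.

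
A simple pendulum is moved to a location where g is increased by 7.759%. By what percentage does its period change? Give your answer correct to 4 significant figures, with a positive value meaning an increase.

T ∝ 1/√g, so T'/T = 1/√(1.0776) = 0.96333.
Percentage change in T = (0.96333 − 1) × 100% = -3.667%.

-3.667%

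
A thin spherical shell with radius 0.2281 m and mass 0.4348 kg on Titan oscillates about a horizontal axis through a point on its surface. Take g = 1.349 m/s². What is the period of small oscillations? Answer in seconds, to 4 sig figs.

3.335 s

I_cm = (2/3)mr² = 0.015082 kg·m². The pivot is at distance d = 0.2281 m from the centre of mass.
By the parallel-axis theorem, I = I_cm + md² = 0.015082 + 0.022622 = 0.037704 kg·m².
T = 2π√(I/(mgd)) = 2π√(0.037704/(0.4348 × 1.349 × 0.2281)) = 3.335 s.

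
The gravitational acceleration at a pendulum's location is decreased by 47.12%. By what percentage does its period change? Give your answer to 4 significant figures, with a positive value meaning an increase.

37.52%

T ∝ 1/√g, so T'/T = 1/√(0.52880) = 1.3752.
Percentage change in T = (1.3752 − 1) × 100% = 37.52%.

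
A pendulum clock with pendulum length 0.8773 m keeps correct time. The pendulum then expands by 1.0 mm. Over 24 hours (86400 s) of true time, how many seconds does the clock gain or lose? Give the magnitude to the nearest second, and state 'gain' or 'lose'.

T ∝ √L, so T'/T = √(0.87830/0.8773) = 1.00057.
In 86400 s of true time the clock registers 86400/1.00057 = 86350.8 s, so it loses 49 s.

lose 49 s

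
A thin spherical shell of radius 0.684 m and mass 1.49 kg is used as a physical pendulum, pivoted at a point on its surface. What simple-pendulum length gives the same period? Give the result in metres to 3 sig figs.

The equivalent simple-pendulum length is L_eq = I/(md), where I is about the pivot and d = 0.6840 m.
I_cm = (2/3)mR² = 0.4647 kg·m², so I = I_cm + md² = 0.4647 + 0.6971 = 1.162 kg·m².
L_eq = 1.162/(1.49 × 0.6840) = 1.14 m.

1.14 m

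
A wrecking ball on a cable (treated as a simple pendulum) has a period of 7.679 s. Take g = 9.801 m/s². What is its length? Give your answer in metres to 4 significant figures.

From T = 2π√(L/g), L = gT²/(4π²) = 9.801 × 7.6790²/(4π²) = 14.64 m.

14.64 m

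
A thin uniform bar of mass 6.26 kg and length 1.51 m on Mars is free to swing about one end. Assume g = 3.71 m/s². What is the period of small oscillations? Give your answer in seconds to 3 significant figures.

For a physical pendulum T = 2π√(I/(mgd)), with d = 0.7550 m from pivot to centre of mass.
I_cm = mL²/12 = 6.26 × 1.51²/12 = 1.189 kg·m²; I = I_cm + md² = 1.189 + 6.26 × 0.7550² = 4.758 kg·m².
T = 2π√(4.758/(6.26 × 3.71 × 0.7550)) = 3.27 s.

3.27 s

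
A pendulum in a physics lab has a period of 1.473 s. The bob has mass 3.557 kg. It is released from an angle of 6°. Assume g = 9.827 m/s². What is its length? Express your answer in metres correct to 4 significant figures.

From T = 2π√(L/g), L = gT²/(4π²) = 9.827 × 1.4730²/(4π²) = 0.5401 m.

0.5401 m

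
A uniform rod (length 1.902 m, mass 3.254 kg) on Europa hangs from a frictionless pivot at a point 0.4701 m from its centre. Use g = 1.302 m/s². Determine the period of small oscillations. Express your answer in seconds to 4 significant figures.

For a physical pendulum T = 2π√(I/(mgd)), with d = 0.47010 m from pivot to centre of mass.
I_cm = mL²/12 = 3.254 × 1.902²/12 = 0.98097 kg·m²; I = I_cm + md² = 0.98097 + 3.254 × 0.47010² = 1.7001 kg·m².
T = 2π√(1.7001/(3.254 × 1.302 × 0.47010)) = 5.805 s.

5.805 s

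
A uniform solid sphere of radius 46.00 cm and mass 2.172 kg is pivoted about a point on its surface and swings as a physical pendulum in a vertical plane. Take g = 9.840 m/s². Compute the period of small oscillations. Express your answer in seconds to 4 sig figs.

I_cm = (2/5)mr² = 0.18384 kg·m². The pivot is at distance d = 0.4600 m from the centre of mass.
By the parallel-axis theorem, I = I_cm + md² = 0.18384 + 0.45960 = 0.64343 kg·m².
T = 2π√(I/(mgd)) = 2π√(0.64343/(2.172 × 9.840 × 0.4600)) = 1.607 s.

1.607 s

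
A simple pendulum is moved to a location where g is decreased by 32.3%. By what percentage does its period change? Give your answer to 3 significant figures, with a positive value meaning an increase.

21.5%

T ∝ 1/√g, so T'/T = 1/√(0.6770) = 1.215.
Percentage change in T = (1.215 − 1) × 100% = 21.5%.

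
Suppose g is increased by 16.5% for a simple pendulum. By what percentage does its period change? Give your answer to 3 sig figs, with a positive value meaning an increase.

-7.35%

T ∝ 1/√g, so T'/T = 1/√(1.165) = 0.9265.
Percentage change in T = (0.9265 − 1) × 100% = -7.35%.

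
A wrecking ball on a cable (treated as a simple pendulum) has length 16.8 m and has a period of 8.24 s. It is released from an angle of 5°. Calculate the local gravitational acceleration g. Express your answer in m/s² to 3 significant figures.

From T = 2π√(L/g), g = 4π²L/T² = 4π² × 16.8/8.240² = 9.77 m/s².

9.77 m/s²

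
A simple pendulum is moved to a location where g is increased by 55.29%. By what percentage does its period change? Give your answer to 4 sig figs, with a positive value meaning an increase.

T ∝ 1/√g, so T'/T = 1/√(1.5529) = 0.80247.
Percentage change in T = (0.80247 − 1) × 100% = -19.75%.

-19.75%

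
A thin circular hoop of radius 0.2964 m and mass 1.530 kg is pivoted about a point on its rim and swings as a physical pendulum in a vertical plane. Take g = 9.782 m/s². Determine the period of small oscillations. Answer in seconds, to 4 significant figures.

1.547 s

I_cm = mr² = 0.13442 kg·m². The pivot is at distance d = 0.2964 m from the centre of mass.
By the parallel-axis theorem, I = I_cm + md² = 0.13442 + 0.13442 = 0.26883 kg·m².
T = 2π√(I/(mgd)) = 2π√(0.26883/(1.530 × 9.782 × 0.2964)) = 1.547 s.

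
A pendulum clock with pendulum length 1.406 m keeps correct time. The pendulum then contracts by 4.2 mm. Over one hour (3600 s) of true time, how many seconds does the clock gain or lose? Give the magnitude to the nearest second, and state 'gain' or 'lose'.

gain 5 s

T ∝ √L, so T'/T = √(1.40180/1.406) = 0.998505.
In 3600 s of true time the clock registers 3600/0.998505 = 3605.4 s, so it gains 5 s.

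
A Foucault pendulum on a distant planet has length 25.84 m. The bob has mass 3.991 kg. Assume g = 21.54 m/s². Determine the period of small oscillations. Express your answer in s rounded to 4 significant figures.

T = 2π√(L/g) = 2π√(25.84/21.54) = 2π × 1.0953 = 6.882 s.

6.882 s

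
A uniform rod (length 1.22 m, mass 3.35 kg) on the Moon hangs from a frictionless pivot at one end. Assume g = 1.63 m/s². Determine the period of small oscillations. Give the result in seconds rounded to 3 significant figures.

For a physical pendulum T = 2π√(I/(mgd)), with d = 0.6100 m from pivot to centre of mass.
I_cm = mL²/12 = 3.35 × 1.22²/12 = 0.4155 kg·m²; I = I_cm + md² = 0.4155 + 3.35 × 0.6100² = 1.662 kg·m².
T = 2π√(1.662/(3.35 × 1.63 × 0.6100)) = 4.44 s.

4.44 s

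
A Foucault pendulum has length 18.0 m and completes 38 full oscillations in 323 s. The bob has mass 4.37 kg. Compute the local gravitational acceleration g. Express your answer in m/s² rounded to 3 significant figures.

9.84 m/s²

T = 323/38 = 8.500 s.
From T = 2π√(L/g), g = 4π²L/T² = 4π² × 18.0/8.500² = 9.84 m/s².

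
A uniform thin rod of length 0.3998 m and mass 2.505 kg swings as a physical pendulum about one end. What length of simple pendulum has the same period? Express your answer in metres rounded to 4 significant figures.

0.2665 m

The equivalent simple-pendulum length is L_eq = I/(md), where I is about the pivot and d = 0.19990 m.
I_cm = (1/12)mL² = 0.033367 kg·m², so I = I_cm + md² = 0.033367 + 0.10010 = 0.13347 kg·m².
L_eq = 0.13347/(2.505 × 0.19990) = 0.2665 m.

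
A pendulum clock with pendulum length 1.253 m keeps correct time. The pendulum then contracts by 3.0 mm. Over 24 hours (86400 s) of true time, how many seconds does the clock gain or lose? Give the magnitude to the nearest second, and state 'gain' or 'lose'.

gain 104 s

T ∝ √L, so T'/T = √(1.25000/1.253) = 0.998802.
In 86400 s of true time the clock registers 86400/0.998802 = 86503.6 s, so it gains 104 s.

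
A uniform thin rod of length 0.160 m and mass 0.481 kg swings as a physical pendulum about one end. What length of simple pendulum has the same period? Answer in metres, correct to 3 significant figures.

The equivalent simple-pendulum length is L_eq = I/(md), where I is about the pivot and d = 0.08000 m.
I_cm = (1/12)mL² = 0.001026 kg·m², so I = I_cm + md² = 0.001026 + 0.003078 = 0.004105 kg·m².
L_eq = 0.004105/(0.481 × 0.08000) = 0.107 m.

0.107 m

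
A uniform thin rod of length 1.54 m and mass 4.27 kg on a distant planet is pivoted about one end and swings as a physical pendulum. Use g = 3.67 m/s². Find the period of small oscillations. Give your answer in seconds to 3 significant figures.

3.32 s

For a physical pendulum T = 2π√(I/(mgd)), with d = 0.7700 m from pivot to centre of mass.
I_cm = mL²/12 = 4.27 × 1.54²/12 = 0.8439 kg·m²; I = I_cm + md² = 0.8439 + 4.27 × 0.7700² = 3.376 kg·m².
T = 2π√(3.376/(4.27 × 3.67 × 0.7700)) = 3.32 s.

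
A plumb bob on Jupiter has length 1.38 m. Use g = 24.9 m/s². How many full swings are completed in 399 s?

269

T = 2π√(L/g) = 2π√(1.38/24.9) = 1.479 s.
Number of complete oscillations = ⌊399/1.479⌋ = ⌊269.7⌋ = 269.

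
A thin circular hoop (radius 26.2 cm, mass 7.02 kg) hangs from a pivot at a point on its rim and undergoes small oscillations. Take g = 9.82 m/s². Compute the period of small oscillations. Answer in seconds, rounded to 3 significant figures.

1.45 s

I_cm = mr² = 0.4819 kg·m². The pivot is at distance d = 0.262 m from the centre of mass.
By the parallel-axis theorem, I = I_cm + md² = 0.4819 + 0.4819 = 0.9638 kg·m².
T = 2π√(I/(mgd)) = 2π√(0.9638/(7.02 × 9.82 × 0.262)) = 1.45 s.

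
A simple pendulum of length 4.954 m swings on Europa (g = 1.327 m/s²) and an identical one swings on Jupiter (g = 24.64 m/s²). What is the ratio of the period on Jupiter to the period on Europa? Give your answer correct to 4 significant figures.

T ∝ 1/√g, so T₂/T₁ = √(g₁/g₂) = √(1.327/24.64) = 0.2321.

0.2321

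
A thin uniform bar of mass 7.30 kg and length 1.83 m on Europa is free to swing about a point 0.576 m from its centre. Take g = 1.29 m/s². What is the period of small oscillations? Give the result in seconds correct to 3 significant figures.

5.70 s

For a physical pendulum T = 2π√(I/(mgd)), with d = 0.5760 m from pivot to centre of mass.
I_cm = mL²/12 = 7.30 × 1.83²/12 = 2.037 kg·m²; I = I_cm + md² = 2.037 + 7.30 × 0.5760² = 4.459 kg·m².
T = 2π√(4.459/(7.30 × 1.29 × 0.5760)) = 5.70 s.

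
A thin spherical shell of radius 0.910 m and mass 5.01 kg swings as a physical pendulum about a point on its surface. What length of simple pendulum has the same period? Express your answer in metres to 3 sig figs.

The equivalent simple-pendulum length is L_eq = I/(md), where I is about the pivot and d = 0.9100 m.
I_cm = (2/3)mR² = 2.766 kg·m², so I = I_cm + md² = 2.766 + 4.149 = 6.915 kg·m².
L_eq = 6.915/(5.01 × 0.9100) = 1.52 m.

1.52 m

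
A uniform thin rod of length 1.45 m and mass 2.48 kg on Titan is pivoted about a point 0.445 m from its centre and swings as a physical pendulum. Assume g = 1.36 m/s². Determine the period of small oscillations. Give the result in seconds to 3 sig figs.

4.93 s

For a physical pendulum T = 2π√(I/(mgd)), with d = 0.4450 m from pivot to centre of mass.
I_cm = mL²/12 = 2.48 × 1.45²/12 = 0.4345 kg·m²; I = I_cm + md² = 0.4345 + 2.48 × 0.4450² = 0.9256 kg·m².
T = 2π√(0.9256/(2.48 × 1.36 × 0.4450)) = 4.93 s.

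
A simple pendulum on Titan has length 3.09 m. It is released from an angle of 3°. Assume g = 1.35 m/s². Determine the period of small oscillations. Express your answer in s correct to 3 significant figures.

T = 2π√(L/g) = 2π√(3.09/1.35) = 2π × 1.513 = 9.51 s.

9.51 s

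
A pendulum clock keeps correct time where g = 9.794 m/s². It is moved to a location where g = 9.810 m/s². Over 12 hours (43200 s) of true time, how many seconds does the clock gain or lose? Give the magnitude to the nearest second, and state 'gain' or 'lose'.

The clock's period scales as T ∝ 1/√g, so T'/T = √(9.794/9.810) = 0.999184.
In 43200 s of true time the clock registers 43200/0.999184 = 43235.3 s, so it gains 35 s.

gain 35 s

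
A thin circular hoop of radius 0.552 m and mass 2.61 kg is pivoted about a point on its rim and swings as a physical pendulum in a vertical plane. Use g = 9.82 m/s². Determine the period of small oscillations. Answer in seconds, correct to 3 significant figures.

I_cm = mr² = 0.7953 kg·m². The pivot is at distance d = 0.552 m from the centre of mass.
By the parallel-axis theorem, I = I_cm + md² = 0.7953 + 0.7953 = 1.591 kg·m².
T = 2π√(I/(mgd)) = 2π√(1.591/(2.61 × 9.82 × 0.552)) = 2.11 s.

2.11 s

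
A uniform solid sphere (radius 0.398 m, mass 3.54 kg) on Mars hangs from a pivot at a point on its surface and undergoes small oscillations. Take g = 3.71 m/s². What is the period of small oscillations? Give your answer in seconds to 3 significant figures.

I_cm = (2/5)mr² = 0.2243 kg·m². The pivot is at distance d = 0.398 m from the centre of mass.
By the parallel-axis theorem, I = I_cm + md² = 0.2243 + 0.5608 = 0.7851 kg·m².
T = 2π√(I/(mgd)) = 2π√(0.7851/(3.54 × 3.71 × 0.398)) = 2.43 s.

2.43 s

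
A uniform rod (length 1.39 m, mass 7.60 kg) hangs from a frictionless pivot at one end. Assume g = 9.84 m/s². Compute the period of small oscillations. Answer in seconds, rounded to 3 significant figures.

1.93 s

For a physical pendulum T = 2π√(I/(mgd)), with d = 0.6950 m from pivot to centre of mass.
I_cm = mL²/12 = 7.60 × 1.39²/12 = 1.224 kg·m²; I = I_cm + md² = 1.224 + 7.60 × 0.6950² = 4.895 kg·m².
T = 2π√(4.895/(7.60 × 9.84 × 0.6950)) = 1.93 s.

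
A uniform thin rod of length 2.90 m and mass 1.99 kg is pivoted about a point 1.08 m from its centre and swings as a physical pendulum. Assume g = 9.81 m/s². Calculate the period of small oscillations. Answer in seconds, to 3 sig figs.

For a physical pendulum T = 2π√(I/(mgd)), with d = 1.080 m from pivot to centre of mass.
I_cm = mL²/12 = 1.99 × 2.90²/12 = 1.395 kg·m²; I = I_cm + md² = 1.395 + 1.99 × 1.080² = 3.716 kg·m².
T = 2π√(3.716/(1.99 × 9.81 × 1.080)) = 2.64 s.

2.64 s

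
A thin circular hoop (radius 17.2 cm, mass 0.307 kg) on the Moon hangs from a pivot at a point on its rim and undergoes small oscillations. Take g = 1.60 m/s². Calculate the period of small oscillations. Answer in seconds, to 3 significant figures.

I_cm = mr² = 0.009082 kg·m². The pivot is at distance d = 0.172 m from the centre of mass.
By the parallel-axis theorem, I = I_cm + md² = 0.009082 + 0.009082 = 0.01816 kg·m².
T = 2π√(I/(mgd)) = 2π√(0.01816/(0.307 × 1.60 × 0.172)) = 2.91 s.

2.91 s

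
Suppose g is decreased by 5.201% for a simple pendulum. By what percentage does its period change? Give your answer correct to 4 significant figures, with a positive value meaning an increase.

T ∝ 1/√g, so T'/T = 1/√(0.94799) = 1.0271.
Percentage change in T = (1.0271 − 1) × 100% = 2.707%.

2.707%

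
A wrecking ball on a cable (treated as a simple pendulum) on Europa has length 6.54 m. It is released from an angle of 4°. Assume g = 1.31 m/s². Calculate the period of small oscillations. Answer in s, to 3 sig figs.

14.0 s

T = 2π√(L/g) = 2π√(6.54/1.31) = 2π × 2.234 = 14.0 s.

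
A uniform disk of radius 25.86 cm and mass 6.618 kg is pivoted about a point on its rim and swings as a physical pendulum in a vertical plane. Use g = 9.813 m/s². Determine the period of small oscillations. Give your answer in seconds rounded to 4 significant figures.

I_cm = ½mr² = 0.22129 kg·m². The pivot is at distance d = 0.2586 m from the centre of mass.
By the parallel-axis theorem, I = I_cm + md² = 0.22129 + 0.44257 = 0.66386 kg·m².
T = 2π√(I/(mgd)) = 2π√(0.66386/(6.618 × 9.813 × 0.2586)) = 1.249 s.

1.249 s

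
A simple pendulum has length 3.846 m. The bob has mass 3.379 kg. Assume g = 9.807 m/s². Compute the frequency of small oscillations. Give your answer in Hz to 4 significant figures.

T = 2π√(L/g) = 2π√(3.846/9.807) = 3.9347 s, so f = 1/T = 0.2541 Hz.

0.2541 Hz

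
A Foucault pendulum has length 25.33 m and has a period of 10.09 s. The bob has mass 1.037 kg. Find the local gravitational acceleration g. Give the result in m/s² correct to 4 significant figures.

From T = 2π√(L/g), g = 4π²L/T² = 4π² × 25.33/10.090² = 9.822 m/s².

9.822 m/s²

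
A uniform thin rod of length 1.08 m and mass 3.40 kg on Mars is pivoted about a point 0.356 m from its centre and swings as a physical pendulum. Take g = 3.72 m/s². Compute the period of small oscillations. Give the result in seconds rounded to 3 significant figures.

For a physical pendulum T = 2π√(I/(mgd)), with d = 0.3560 m from pivot to centre of mass.
I_cm = mL²/12 = 3.40 × 1.08²/12 = 0.3305 kg·m²; I = I_cm + md² = 0.3305 + 3.40 × 0.3560² = 0.7614 kg·m².
T = 2π√(0.7614/(3.40 × 3.72 × 0.3560)) = 2.58 s.

2.58 s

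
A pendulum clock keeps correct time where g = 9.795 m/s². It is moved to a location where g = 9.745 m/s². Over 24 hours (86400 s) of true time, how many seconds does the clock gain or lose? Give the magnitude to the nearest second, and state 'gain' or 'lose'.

lose 221 s

The clock's period scales as T ∝ 1/√g, so T'/T = √(9.795/9.745) = 1.00256.
In 86400 s of true time the clock registers 86400/1.00256 = 86179.2 s, so it loses 221 s.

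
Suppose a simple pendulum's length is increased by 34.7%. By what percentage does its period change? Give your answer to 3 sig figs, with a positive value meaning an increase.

T ∝ √L, so T'/T = √(1.347) = 1.161.
Percentage change in T = (1.161 − 1) × 100% = 16.1%.

16.1%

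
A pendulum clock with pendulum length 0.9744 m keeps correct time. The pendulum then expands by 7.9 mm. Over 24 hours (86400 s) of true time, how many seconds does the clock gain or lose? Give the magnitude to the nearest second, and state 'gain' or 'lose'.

T ∝ √L, so T'/T = √(0.98230/0.9744) = 1.00405.
In 86400 s of true time the clock registers 86400/1.00405 = 86051.9 s, so it loses 348 s.

lose 348 s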